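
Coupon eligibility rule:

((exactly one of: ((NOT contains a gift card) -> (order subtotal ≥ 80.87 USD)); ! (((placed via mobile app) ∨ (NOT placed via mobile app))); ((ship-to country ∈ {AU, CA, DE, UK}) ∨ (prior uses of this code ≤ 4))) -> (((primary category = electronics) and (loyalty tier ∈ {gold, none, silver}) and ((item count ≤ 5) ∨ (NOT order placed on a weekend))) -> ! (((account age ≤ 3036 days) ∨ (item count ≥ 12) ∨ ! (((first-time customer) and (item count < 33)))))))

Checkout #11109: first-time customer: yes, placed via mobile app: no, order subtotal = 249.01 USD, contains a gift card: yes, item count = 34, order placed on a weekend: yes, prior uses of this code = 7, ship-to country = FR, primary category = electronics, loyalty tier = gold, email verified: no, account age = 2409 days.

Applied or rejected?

Atomic conditions:
  NOT contains a gift card: yes → false
  order subtotal ≥ 80.87 USD: 249.01 ≥ 80.87 is true
  placed via mobile app: no → false
  NOT placed via mobile app: no → true
  ship-to country ∈ {AU, CA, DE, UK}: FR is not in the set → false
  prior uses of this code ≤ 4: 7 ≤ 4 is false
  primary category = electronics: electronics == electronics is true
  loyalty tier ∈ {gold, none, silver}: gold is in the set → true
  item count ≤ 5: 34 ≤ 5 is false
  NOT order placed on a weekend: yes → false
  account age ≤ 3036 days: 2409 ≤ 3036 is true
  item count ≥ 12: 34 ≥ 12 is true
  first-time customer: yes → true
  item count < 33: 34 < 33 is false
Combine:
[1.1] false → true (antecedent false ⇒ implication holds) = true
[1.2.1] false OR true = true
[1.2] NOT true = false
[1.3] false OR false = false
[1] exactly-one(true, false, false) = true
[2.1.3] false OR false = false
[2.1] true AND true AND false = false
[2.2.1.3.1] true AND false = false
[2.2.1.3] NOT false = true
[2.2.1] true OR true OR true = true
[2.2] NOT true = false
[2] false → false (antecedent false ⇒ implication holds) = true
[root] true → true = true
Overall: true → applied

Applied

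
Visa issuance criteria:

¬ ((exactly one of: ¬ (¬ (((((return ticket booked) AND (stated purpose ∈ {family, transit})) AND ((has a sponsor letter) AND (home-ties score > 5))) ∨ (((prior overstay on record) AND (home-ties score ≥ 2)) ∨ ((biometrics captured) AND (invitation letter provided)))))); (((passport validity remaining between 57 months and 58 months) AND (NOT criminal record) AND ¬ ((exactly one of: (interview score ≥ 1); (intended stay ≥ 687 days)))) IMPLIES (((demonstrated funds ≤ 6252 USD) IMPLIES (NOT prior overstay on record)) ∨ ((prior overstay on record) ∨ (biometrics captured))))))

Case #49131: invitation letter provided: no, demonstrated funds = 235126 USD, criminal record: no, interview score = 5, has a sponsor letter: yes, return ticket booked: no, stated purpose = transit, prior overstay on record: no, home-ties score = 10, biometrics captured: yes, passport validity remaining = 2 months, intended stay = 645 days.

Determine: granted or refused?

Atomic conditions:
  return ticket booked: no → false
  stated purpose ∈ {family, transit}: transit is in the set → true
  has a sponsor letter: yes → true
  home-ties score > 5: 10 > 5 is true
  prior overstay on record: no → false
  home-ties score ≥ 2: 10 ≥ 2 is true
  biometrics captured: yes → true
  invitation letter provided: no → false
  passport validity remaining between 57 months and 58 months: 2 in [57, 58] is false
  NOT criminal record: no → true
  interview score ≥ 1: 5 ≥ 1 is true
  intended stay ≥ 687 days: 645 ≥ 687 is false
  demonstrated funds ≤ 6252 USD: 235126 ≤ 6252 is false
  NOT prior overstay on record: no → true
Combine:
[1.1.1.1.1.1] false AND true = false
[1.1.1.1.1.2] true AND true = true
[1.1.1.1.1] false AND true = false
[1.1.1.1.2.1] false AND true = false
[1.1.1.1.2.2] true AND false = false
[1.1.1.1.2] false OR false = false
[1.1.1.1] false OR false = false
[1.1.1] NOT false = true
[1.1] NOT true = false
[1.2.1.3.1] exactly-one(true, false) = true
[1.2.1.3] NOT true = false
[1.2.1] false AND true AND false = false
[1.2.2.1] false → true (antecedent false ⇒ implication holds) = true
[1.2.2.2] false OR true = true
[1.2.2] true OR true = true
[1.2] false → true (antecedent false ⇒ implication holds) = true
[1] exactly-one(false, true) = true
[root] NOT true = false
Overall: false → refused

Refused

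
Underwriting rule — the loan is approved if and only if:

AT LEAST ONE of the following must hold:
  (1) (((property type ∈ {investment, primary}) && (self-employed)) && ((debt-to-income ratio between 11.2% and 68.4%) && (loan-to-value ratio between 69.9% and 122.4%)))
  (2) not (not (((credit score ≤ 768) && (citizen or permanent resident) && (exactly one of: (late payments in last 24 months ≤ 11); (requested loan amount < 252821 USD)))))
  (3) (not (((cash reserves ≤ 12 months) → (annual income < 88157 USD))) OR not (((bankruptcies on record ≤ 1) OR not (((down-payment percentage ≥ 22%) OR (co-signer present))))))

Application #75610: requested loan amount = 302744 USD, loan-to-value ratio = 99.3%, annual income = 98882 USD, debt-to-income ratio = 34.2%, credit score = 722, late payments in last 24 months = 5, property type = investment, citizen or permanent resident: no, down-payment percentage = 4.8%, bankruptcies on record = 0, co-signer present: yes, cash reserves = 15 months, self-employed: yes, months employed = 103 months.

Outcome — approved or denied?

Atomic conditions:
  property type ∈ {investment, primary}: investment is in the set → true
  self-employed: yes → true
  debt-to-income ratio between 11.2% and 68.4%: 34.2 in [11.2, 68.4] is true
  loan-to-value ratio between 69.9% and 122.4%: 99.3 in [69.9, 122.4] is true
  credit score ≤ 768: 722 ≤ 768 is true
  citizen or permanent resident: no → false
  late payments in last 24 months ≤ 11: 5 ≤ 11 is true
  requested loan amount < 252821 USD: 302744 < 252821 is false
  cash reserves ≤ 12 months: 15 ≤ 12 is false
  annual income < 88157 USD: 98882 < 88157 is false
  bankruptcies on record ≤ 1: 0 ≤ 1 is true
  down-payment percentage ≥ 22%: 4.8 ≥ 22 is false
  co-signer present: yes → true
Combine:
[1.1] true AND true = true
[1.2] true AND true = true
[1] true AND true = true
[2.1.1.3] exactly-one(true, false) = true
[2.1.1] true AND false AND true = false
[2.1] NOT false = true
[2] NOT true = false
[3.1.1] false → false (antecedent false ⇒ implication holds) = true
[3.1] NOT true = false
[3.2.1.2.1] false OR true = true
[3.2.1.2] NOT true = false
[3.2.1] true OR false = true
[3.2] NOT true = false
[3] false OR false = false
[root] true OR false OR false = true
Overall: true → approved

Approved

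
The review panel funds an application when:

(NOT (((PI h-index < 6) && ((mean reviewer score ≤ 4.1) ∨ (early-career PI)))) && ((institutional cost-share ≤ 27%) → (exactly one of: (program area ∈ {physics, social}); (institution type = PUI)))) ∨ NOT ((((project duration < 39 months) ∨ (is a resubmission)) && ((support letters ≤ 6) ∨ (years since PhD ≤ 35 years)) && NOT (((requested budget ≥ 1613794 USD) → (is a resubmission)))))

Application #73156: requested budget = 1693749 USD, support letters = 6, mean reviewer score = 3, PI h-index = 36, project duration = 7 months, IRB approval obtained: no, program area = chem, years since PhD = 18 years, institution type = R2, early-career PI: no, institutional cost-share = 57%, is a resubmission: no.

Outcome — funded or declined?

Funded

Atomic conditions:
  PI h-index < 6: 36 < 6 is false
  mean reviewer score ≤ 4.1: 3 ≤ 4.1 is true
  early-career PI: no → false
  institutional cost-share ≤ 27%: 57 ≤ 27 is false
  program area ∈ {physics, social}: chem is not in the set → false
  institution type = PUI: R2 == PUI is false
  project duration < 39 months: 7 < 39 is true
  is a resubmission: no → false
  support letters ≤ 6: 6 ≤ 6 is true
  years since PhD ≤ 35 years: 18 ≤ 35 is true
  requested budget ≥ 1613794 USD: 1693749 ≥ 1613794 is true
Combine:
[1.1.1.2] true OR false = true
[1.1.1] false AND true = false
[1.1] NOT false = true
[1.2.2] exactly-one(false, false) = false
[1.2] false → false (antecedent false ⇒ implication holds) = true
[1] true AND true = true
[2.1.1] true OR false = true
[2.1.2] true OR true = true
[2.1.3.1] true → false = false
[2.1.3] NOT false = true
[2.1] true AND true AND true = true
[2] NOT true = false
[root] true OR false = true
Overall: true → funded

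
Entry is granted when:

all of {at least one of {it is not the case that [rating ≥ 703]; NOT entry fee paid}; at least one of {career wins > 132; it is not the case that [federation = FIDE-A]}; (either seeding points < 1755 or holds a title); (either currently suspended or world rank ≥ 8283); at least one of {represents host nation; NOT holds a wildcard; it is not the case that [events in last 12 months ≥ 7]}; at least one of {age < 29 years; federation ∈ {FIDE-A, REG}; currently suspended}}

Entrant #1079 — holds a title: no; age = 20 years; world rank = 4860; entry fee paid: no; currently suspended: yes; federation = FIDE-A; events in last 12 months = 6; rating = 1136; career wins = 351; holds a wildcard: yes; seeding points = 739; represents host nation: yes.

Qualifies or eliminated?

Atomic conditions:
  rating ≥ 703: 1136 ≥ 703 is true
  NOT entry fee paid: no → true
  career wins > 132: 351 > 132 is true
  federation = FIDE-A: FIDE-A == FIDE-A is true
  seeding points < 1755: 739 < 1755 is true
  holds a title: no → false
  currently suspended: yes → true
  world rank ≥ 8283: 4860 ≥ 8283 is false
  represents host nation: yes → true
  NOT holds a wildcard: yes → false
  events in last 12 months ≥ 7: 6 ≥ 7 is false
  age < 29 years: 20 < 29 is true
  federation ∈ {FIDE-A, REG}: FIDE-A is in the set → true
Combine:
[1.1] NOT true = false
[1] false OR true = true
[2.2] NOT true = false
[2] true OR false = true
[3] true OR false = true
[4] true OR false = true
[5.3] NOT false = true
[5] true OR false OR true = true
[6] true OR true OR true = true
[root] true AND true AND true AND true AND true AND true = true
Overall: true → qualifies

Qualifies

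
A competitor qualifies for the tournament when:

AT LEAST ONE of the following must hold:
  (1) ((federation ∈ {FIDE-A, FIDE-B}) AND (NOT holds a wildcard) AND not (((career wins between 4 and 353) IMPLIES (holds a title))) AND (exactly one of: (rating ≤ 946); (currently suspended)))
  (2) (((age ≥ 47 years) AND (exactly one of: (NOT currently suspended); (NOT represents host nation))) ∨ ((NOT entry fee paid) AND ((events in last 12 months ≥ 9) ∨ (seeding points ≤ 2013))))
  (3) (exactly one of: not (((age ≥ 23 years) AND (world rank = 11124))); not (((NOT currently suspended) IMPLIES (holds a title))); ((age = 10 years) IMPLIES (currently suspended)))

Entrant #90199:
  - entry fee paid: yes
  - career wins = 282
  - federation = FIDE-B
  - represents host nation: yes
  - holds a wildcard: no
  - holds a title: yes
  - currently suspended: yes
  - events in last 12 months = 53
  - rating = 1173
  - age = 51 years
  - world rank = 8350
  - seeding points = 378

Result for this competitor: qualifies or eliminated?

Atomic conditions:
  federation ∈ {FIDE-A, FIDE-B}: FIDE-B is in the set → true
  NOT holds a wildcard: no → true
  career wins between 4 and 353: 282 in [4, 353] is true
  holds a title: yes → true
  rating ≤ 946: 1173 ≤ 946 is false
  currently suspended: yes → true
  age ≥ 47 years: 51 ≥ 47 is true
  NOT currently suspended: yes → false
  NOT represents host nation: yes → false
  NOT entry fee paid: yes → false
  events in last 12 months ≥ 9: 53 ≥ 9 is true
  seeding points ≤ 2013: 378 ≤ 2013 is true
  age ≥ 23 years: 51 ≥ 23 is true
  world rank = 11124: 8350 == 11124 is false
  age = 10 years: 51 == 10 is false
Combine:
[1.3.1] true → true = true
[1.3] NOT true = false
[1.4] exactly-one(false, true) = true
[1] true AND true AND false AND true = false
[2.1.2] exactly-one(false, false) = false
[2.1] true AND false = false
[2.2.2] true OR true = true
[2.2] false AND true = false
[2] false OR false = false
[3.1.1] true AND false = false
[3.1] NOT false = true
[3.2.1] false → true (antecedent false ⇒ implication holds) = true
[3.2] NOT true = false
[3.3] false → true (antecedent false ⇒ implication holds) = true
[3] exactly-one(true, false, true) = false
[root] false OR false OR false = false
Overall: false → eliminated

Eliminated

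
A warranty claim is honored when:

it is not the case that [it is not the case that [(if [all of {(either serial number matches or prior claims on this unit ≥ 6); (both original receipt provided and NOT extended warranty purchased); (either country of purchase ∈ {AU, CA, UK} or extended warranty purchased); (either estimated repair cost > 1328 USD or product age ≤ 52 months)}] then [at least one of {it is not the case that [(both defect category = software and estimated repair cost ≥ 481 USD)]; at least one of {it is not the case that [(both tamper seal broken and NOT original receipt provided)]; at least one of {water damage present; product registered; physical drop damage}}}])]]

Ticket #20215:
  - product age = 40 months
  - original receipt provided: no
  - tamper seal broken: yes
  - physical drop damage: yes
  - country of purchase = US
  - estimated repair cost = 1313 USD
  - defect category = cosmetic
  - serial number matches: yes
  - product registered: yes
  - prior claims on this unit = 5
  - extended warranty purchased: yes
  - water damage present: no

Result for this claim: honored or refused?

Atomic conditions:
  serial number matches: yes → true
  prior claims on this unit ≥ 6: 5 ≥ 6 is false
  original receipt provided: no → false
  NOT extended warranty purchased: yes → false
  country of purchase ∈ {AU, CA, UK}: US is not in the set → false
  extended warranty purchased: yes → true
  estimated repair cost > 1328 USD: 1313 > 1328 is false
  product age ≤ 52 months: 40 ≤ 52 is true
  defect category = software: cosmetic == software is false
  estimated repair cost ≥ 481 USD: 1313 ≥ 481 is true
  tamper seal broken: yes → true
  NOT original receipt provided: no → true
  water damage present: no → false
  product registered: yes → true
  physical drop damage: yes → true
Combine:
[1.1.1.1] true OR false = true
[1.1.1.2] false AND false = false
[1.1.1.3] false OR true = true
[1.1.1.4] false OR true = true
[1.1.1] true AND false AND true AND true = false
[1.1.2.1.1] false AND true = false
[1.1.2.1] NOT false = true
[1.1.2.2.1.1] true AND true = true
[1.1.2.2.1] NOT true = false
[1.1.2.2.2] false OR true OR true = true
[1.1.2.2] false OR true = true
[1.1.2] true OR true = true
[1.1] false → true (antecedent false ⇒ implication holds) = true
[1] NOT true = false
[root] NOT false = true
Overall: true → honored

Honored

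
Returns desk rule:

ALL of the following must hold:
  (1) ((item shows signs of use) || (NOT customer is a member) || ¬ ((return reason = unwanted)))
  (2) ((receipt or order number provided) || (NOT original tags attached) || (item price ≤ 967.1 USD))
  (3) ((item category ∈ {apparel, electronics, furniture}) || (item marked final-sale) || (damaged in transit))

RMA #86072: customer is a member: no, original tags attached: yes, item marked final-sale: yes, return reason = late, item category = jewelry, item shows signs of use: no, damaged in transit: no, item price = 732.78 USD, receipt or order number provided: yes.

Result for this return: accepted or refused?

Atomic conditions:
  item shows signs of use: no → false
  NOT customer is a member: no → true
  return reason = unwanted: late == unwanted is false
  receipt or order number provided: yes → true
  NOT original tags attached: yes → false
  item price ≤ 967.1 USD: 732.78 ≤ 967.1 is true
  item category ∈ {apparel, electronics, furniture}: jewelry is not in the set → false
  item marked final-sale: yes → true
  damaged in transit: no → false
Combine:
[1.3] NOT false = true
[1] false OR true OR true = true
[2] true OR false OR true = true
[3] false OR true OR false = true
[root] true AND true AND true = true
Overall: true → accepted

Accepted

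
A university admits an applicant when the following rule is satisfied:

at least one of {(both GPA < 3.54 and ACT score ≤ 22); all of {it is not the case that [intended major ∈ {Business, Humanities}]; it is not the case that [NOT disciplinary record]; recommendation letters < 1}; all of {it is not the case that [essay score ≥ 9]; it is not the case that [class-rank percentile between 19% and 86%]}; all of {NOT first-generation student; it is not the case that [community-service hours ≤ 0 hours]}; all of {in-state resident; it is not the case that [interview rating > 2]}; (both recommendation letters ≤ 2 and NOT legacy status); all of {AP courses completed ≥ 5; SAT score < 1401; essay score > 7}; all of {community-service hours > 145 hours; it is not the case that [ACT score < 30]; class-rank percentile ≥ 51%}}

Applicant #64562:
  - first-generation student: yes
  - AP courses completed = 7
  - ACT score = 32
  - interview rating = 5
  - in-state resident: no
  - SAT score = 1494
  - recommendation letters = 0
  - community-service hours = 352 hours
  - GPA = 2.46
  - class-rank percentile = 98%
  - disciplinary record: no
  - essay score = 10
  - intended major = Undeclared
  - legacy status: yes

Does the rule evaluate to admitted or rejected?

Admitted

Atomic conditions:
  GPA < 3.54: 2.46 < 3.54 is true
  ACT score ≤ 22: 32 ≤ 22 is false
  intended major ∈ {Business, Humanities}: Undeclared is not in the set → false
  NOT disciplinary record: no → true
  recommendation letters < 1: 0 < 1 is true
  essay score ≥ 9: 10 ≥ 9 is true
  class-rank percentile between 19% and 86%: 98 in [19, 86] is false
  NOT first-generation student: yes → false
  community-service hours ≤ 0 hours: 352 ≤ 0 is false
  in-state resident: no → false
  interview rating > 2: 5 > 2 is true
  recommendation letters ≤ 2: 0 ≤ 2 is true
  NOT legacy status: yes → false
  AP courses completed ≥ 5: 7 ≥ 5 is true
  SAT score < 1401: 1494 < 1401 is false
  essay score > 7: 10 > 7 is true
  community-service hours > 145 hours: 352 > 145 is true
  ACT score < 30: 32 < 30 is false
  class-rank percentile ≥ 51%: 98 ≥ 51 is true
Combine:
[1] true AND false = false
[2.1] NOT false = true
[2.2] NOT true = false
[2] true AND false AND true = false
[3.1] NOT true = false
[3.2] NOT false = true
[3] false AND true = false
[4.2] NOT false = true
[4] false AND true = false
[5.2] NOT true = false
[5] false AND false = false
[6] true AND false = false
[7] true AND false AND true = false
[8.2] NOT false = true
[8] true AND true AND true = true
[root] false OR false OR false OR false OR false OR false OR false OR true = true
Overall: true → admitted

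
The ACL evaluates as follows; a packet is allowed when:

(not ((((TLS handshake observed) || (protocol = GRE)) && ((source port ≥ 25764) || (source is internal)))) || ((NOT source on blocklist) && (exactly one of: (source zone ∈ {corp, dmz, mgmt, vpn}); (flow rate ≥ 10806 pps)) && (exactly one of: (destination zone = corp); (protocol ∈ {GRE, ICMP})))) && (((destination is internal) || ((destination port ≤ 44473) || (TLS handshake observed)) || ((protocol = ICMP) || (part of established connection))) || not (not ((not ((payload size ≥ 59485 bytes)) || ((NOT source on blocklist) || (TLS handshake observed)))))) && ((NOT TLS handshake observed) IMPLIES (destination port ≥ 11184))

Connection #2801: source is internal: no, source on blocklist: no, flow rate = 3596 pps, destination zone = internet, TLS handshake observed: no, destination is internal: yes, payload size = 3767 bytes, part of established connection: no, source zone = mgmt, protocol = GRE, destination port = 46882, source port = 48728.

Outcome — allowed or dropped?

Allowed

Atomic conditions:
  TLS handshake observed: no → false
  protocol = GRE: GRE == GRE is true
  source port ≥ 25764: 48728 ≥ 25764 is true
  source is internal: no → false
  NOT source on blocklist: no → true
  source zone ∈ {corp, dmz, mgmt, vpn}: mgmt is in the set → true
  flow rate ≥ 10806 pps: 3596 ≥ 10806 is false
  destination zone = corp: internet == corp is false
  protocol ∈ {GRE, ICMP}: GRE is in the set → true
  destination is internal: yes → true
  destination port ≤ 44473: 46882 ≤ 44473 is false
  protocol = ICMP: GRE == ICMP is false
  part of established connection: no → false
  payload size ≥ 59485 bytes: 3767 ≥ 59485 is false
  NOT TLS handshake observed: no → true
  destination port ≥ 11184: 46882 ≥ 11184 is true
Combine:
[1.1.1.1] false OR true = true
[1.1.1.2] true OR false = true
[1.1.1] true AND true = true
[1.1] NOT true = false
[1.2.2] exactly-one(true, false) = true
[1.2.3] exactly-one(false, true) = true
[1.2] true AND true AND true = true
[1] false OR true = true
[2.1.2] false OR false = false
[2.1.3] false OR false = false
[2.1] true OR false OR false = true
[2.2.1.1.1] NOT false = true
[2.2.1.1.2] true OR false = true
[2.2.1.1] true OR true = true
[2.2.1] NOT true = false
[2.2] NOT false = true
[2] true OR true = true
[3] true → true = true
[root] true AND true AND true = true
Overall: true → allowed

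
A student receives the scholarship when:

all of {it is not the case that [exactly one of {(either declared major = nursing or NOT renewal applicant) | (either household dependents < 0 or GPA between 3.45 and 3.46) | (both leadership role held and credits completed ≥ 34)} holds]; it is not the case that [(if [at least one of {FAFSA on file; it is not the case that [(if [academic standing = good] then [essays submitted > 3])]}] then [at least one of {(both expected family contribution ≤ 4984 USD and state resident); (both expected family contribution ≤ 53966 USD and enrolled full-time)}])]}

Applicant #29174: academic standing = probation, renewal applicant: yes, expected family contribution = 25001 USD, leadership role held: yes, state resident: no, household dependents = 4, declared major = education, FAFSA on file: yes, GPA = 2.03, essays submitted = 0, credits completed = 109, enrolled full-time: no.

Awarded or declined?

Atomic conditions:
  declared major = nursing: education == nursing is false
  NOT renewal applicant: yes → false
  household dependents < 0: 4 < 0 is false
  GPA between 3.45 and 3.46: 2.03 in [3.45, 3.46] is false
  leadership role held: yes → true
  credits completed ≥ 34: 109 ≥ 34 is true
  FAFSA on file: yes → true
  academic standing = good: probation == good is false
  essays submitted > 3: 0 > 3 is false
  expected family contribution ≤ 4984 USD: 25001 ≤ 4984 is false
  state resident: no → false
  expected family contribution ≤ 53966 USD: 25001 ≤ 53966 is true
  enrolled full-time: no → false
Combine:
[1.1.1] false OR false = false
[1.1.2] false OR false = false
[1.1.3] true AND true = true
[1.1] exactly-one(false, false, true) = true
[1] NOT true = false
[2.1.1.2.1] false → false (antecedent false ⇒ implication holds) = true
[2.1.1.2] NOT true = false
[2.1.1] true OR false = true
[2.1.2.1] false AND false = false
[2.1.2.2] true AND false = false
[2.1.2] false OR false = false
[2.1] true → false = false
[2] NOT false = true
[root] false AND true = false
Overall: false → declined

Declined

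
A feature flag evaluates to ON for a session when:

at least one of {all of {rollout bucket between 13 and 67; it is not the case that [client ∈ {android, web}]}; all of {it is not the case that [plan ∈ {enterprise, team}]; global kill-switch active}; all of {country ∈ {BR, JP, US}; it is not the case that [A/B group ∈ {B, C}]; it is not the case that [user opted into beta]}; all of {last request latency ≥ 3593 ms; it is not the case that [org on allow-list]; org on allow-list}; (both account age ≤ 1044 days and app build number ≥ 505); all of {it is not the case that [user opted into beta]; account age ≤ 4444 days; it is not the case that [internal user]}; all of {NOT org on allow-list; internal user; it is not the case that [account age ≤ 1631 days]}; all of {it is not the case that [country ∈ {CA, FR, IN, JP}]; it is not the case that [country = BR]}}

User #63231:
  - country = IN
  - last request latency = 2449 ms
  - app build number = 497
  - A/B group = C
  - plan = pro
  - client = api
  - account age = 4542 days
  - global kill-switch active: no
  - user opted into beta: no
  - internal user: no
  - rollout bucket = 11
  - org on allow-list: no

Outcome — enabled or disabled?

Disabled

Atomic conditions:
  rollout bucket between 13 and 67: 11 in [13, 67] is false
  client ∈ {android, web}: api is not in the set → false
  plan ∈ {enterprise, team}: pro is not in the set → false
  global kill-switch active: no → false
  country ∈ {BR, JP, US}: IN is not in the set → false
  A/B group ∈ {B, C}: C is in the set → true
  user opted into beta: no → false
  last request latency ≥ 3593 ms: 2449 ≥ 3593 is false
  org on allow-list: no → false
  account age ≤ 1044 days: 4542 ≤ 1044 is false
  app build number ≥ 505: 497 ≥ 505 is false
  account age ≤ 4444 days: 4542 ≤ 4444 is false
  internal user: no → false
  NOT org on allow-list: no → true
  account age ≤ 1631 days: 4542 ≤ 1631 is false
  country ∈ {CA, FR, IN, JP}: IN is in the set → true
  country = BR: IN == BR is false
Combine:
[1.2] NOT false = true
[1] false AND true = false
[2.1] NOT false = true
[2] true AND false = false
[3.2] NOT true = false
[3.3] NOT false = true
[3] false AND false AND true = false
[4.2] NOT false = true
[4] false AND true AND false = false
[5] false AND false = false
[6.1] NOT false = true
[6.3] NOT false = true
[6] true AND false AND true = false
[7.3] NOT false = true
[7] true AND false AND true = false
[8.1] NOT true = false
[8.2] NOT false = true
[8] false AND true = false
[root] false OR false OR false OR false OR false OR false OR false OR false = false
Overall: false → disabled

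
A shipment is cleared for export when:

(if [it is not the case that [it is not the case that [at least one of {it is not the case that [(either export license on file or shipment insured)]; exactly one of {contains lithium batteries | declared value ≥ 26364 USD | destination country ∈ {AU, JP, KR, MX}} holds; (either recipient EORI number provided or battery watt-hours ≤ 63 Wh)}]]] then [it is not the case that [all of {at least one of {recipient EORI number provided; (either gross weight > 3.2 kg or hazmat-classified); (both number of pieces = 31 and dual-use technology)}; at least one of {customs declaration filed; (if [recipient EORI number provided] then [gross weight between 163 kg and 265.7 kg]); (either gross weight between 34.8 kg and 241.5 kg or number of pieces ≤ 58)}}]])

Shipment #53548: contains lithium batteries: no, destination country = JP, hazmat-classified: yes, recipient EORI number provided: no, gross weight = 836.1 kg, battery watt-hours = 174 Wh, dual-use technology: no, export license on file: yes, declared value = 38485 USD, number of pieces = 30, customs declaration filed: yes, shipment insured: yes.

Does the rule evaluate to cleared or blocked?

Cleared

Atomic conditions:
  export license on file: yes → true
  shipment insured: yes → true
  contains lithium batteries: no → false
  declared value ≥ 26364 USD: 38485 ≥ 26364 is true
  destination country ∈ {AU, JP, KR, MX}: JP is in the set → true
  recipient EORI number provided: no → false
  battery watt-hours ≤ 63 Wh: 174 ≤ 63 is false
  gross weight > 3.2 kg: 836.1 > 3.2 is true
  hazmat-classified: yes → true
  number of pieces = 31: 30 == 31 is false
  dual-use technology: no → false
  customs declaration filed: yes → true
  gross weight between 163 kg and 265.7 kg: 836.1 in [163, 265.7] is false
  gross weight between 34.8 kg and 241.5 kg: 836.1 in [34.8, 241.5] is false
  number of pieces ≤ 58: 30 ≤ 58 is true
Combine:
[1.1.1.1.1] true OR true = true
[1.1.1.1] NOT true = false
[1.1.1.2] exactly-one(false, true, true) = false
[1.1.1.3] false OR false = false
[1.1.1] false OR false OR false = false
[1.1] NOT false = true
[1] NOT true = false
[2.1.1.2] true OR true = true
[2.1.1.3] false AND false = false
[2.1.1] false OR true OR false = true
[2.1.2.2] false → false (antecedent false ⇒ implication holds) = true
[2.1.2.3] false OR true = true
[2.1.2] true OR true OR true = true
[2.1] true AND true = true
[2] NOT true = false
[root] false → false (antecedent false ⇒ implication holds) = true
Overall: true → cleared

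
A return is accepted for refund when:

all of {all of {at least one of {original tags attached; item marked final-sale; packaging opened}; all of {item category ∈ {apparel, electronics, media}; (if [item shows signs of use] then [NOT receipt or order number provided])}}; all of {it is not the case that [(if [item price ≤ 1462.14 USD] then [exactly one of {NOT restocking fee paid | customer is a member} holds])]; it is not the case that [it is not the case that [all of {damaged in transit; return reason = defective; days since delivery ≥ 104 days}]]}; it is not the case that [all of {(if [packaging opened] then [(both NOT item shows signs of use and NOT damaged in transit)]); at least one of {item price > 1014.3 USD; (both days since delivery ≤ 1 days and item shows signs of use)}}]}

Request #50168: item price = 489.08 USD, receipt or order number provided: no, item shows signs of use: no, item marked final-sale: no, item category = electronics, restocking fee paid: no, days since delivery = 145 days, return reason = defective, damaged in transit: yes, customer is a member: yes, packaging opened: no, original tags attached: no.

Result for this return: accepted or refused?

Atomic conditions:
  original tags attached: no → false
  item marked final-sale: no → false
  packaging opened: no → false
  item category ∈ {apparel, electronics, media}: electronics is in the set → true
  item shows signs of use: no → false
  NOT receipt or order number provided: no → true
  item price ≤ 1462.14 USD: 489.08 ≤ 1462.14 is true
  NOT restocking fee paid: no → true
  customer is a member: yes → true
  damaged in transit: yes → true
  return reason = defective: defective == defective is true
  days since delivery ≥ 104 days: 145 ≥ 104 is true
  NOT item shows signs of use: no → true
  NOT damaged in transit: yes → false
  item price > 1014.3 USD: 489.08 > 1014.3 is false
  days since delivery ≤ 1 days: 145 ≤ 1 is false
Combine:
[1.1] false OR false OR false = false
[1.2.2] false → true (antecedent false ⇒ implication holds) = true
[1.2] true AND true = true
[1] false AND true = false
[2.1.1.2] exactly-one(true, true) = false
[2.1.1] true → false = false
[2.1] NOT false = true
[2.2.1.1] true AND true AND true = true
[2.2.1] NOT true = false
[2.2] NOT false = true
[2] true AND true = true
[3.1.1.2] true AND false = false
[3.1.1] false → false (antecedent false ⇒ implication holds) = true
[3.1.2.2] false AND false = false
[3.1.2] false OR false = false
[3.1] true AND false = false
[3] NOT false = true
[root] false AND true AND true = false
Overall: false → refused

Refused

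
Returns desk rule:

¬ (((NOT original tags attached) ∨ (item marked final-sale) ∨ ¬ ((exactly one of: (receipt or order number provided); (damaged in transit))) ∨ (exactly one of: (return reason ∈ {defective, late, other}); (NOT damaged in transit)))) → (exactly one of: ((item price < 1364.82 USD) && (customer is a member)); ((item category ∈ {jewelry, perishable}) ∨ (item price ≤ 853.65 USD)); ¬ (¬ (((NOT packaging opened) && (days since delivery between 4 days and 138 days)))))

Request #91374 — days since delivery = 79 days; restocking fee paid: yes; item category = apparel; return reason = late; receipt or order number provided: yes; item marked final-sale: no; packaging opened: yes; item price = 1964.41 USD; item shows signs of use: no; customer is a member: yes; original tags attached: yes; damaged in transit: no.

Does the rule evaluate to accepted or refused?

Atomic conditions:
  NOT original tags attached: yes → false
  item marked final-sale: no → false
  receipt or order number provided: yes → true
  damaged in transit: no → false
  return reason ∈ {defective, late, other}: late is in the set → true
  NOT damaged in transit: no → true
  item price < 1364.82 USD: 1964.41 < 1364.82 is false
  customer is a member: yes → true
  item category ∈ {jewelry, perishable}: apparel is not in the set → false
  item price ≤ 853.65 USD: 1964.41 ≤ 853.65 is false
  NOT packaging opened: yes → false
  days since delivery between 4 days and 138 days: 79 in [4, 138] is true
Combine:
[1.1.3.1] exactly-one(true, false) = true
[1.1.3] NOT true = false
[1.1.4] exactly-one(true, true) = false
[1.1] false OR false OR false OR false = false
[1] NOT false = true
[2.1] false AND true = false
[2.2] false OR false = false
[2.3.1.1] false AND true = false
[2.3.1] NOT false = true
[2.3] NOT true = false
[2] exactly-one(false, false, false) = false
[root] true → false = false
Overall: false → refused

Refused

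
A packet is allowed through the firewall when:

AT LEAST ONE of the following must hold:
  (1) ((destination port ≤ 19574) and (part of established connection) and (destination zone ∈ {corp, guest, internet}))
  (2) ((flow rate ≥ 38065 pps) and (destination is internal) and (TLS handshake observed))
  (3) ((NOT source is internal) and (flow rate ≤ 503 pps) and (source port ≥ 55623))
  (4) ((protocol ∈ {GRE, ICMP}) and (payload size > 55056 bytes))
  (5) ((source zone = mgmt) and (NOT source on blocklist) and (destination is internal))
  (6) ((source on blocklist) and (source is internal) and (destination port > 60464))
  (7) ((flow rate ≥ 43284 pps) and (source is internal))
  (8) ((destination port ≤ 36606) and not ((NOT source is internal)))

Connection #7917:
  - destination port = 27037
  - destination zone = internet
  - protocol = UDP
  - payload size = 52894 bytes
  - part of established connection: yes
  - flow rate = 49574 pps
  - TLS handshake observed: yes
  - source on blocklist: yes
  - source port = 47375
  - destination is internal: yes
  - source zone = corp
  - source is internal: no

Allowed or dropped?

Atomic conditions:
  destination port ≤ 19574: 27037 ≤ 19574 is false
  part of established connection: yes → true
  destination zone ∈ {corp, guest, internet}: internet is in the set → true
  flow rate ≥ 38065 pps: 49574 ≥ 38065 is true
  destination is internal: yes → true
  TLS handshake observed: yes → true
  NOT source is internal: no → true
  flow rate ≤ 503 pps: 49574 ≤ 503 is false
  source port ≥ 55623: 47375 ≥ 55623 is false
  protocol ∈ {GRE, ICMP}: UDP is not in the set → false
  payload size > 55056 bytes: 52894 > 55056 is false
  source zone = mgmt: corp == mgmt is false
  NOT source on blocklist: yes → false
  source on blocklist: yes → true
  source is internal: no → false
  destination port > 60464: 27037 > 60464 is false
  flow rate ≥ 43284 pps: 49574 ≥ 43284 is true
  destination port ≤ 36606: 27037 ≤ 36606 is true
Combine:
[1] false AND true AND true = false
[2] true AND true AND true = true
[3] true AND false AND false = false
[4] false AND false = false
[5] false AND false AND true = false
[6] true AND false AND false = false
[7] true AND false = false
[8.2] NOT true = false
[8] true AND false = false
[root] false OR true OR false OR false OR false OR false OR false OR false = true
Overall: true → allowed

Allowed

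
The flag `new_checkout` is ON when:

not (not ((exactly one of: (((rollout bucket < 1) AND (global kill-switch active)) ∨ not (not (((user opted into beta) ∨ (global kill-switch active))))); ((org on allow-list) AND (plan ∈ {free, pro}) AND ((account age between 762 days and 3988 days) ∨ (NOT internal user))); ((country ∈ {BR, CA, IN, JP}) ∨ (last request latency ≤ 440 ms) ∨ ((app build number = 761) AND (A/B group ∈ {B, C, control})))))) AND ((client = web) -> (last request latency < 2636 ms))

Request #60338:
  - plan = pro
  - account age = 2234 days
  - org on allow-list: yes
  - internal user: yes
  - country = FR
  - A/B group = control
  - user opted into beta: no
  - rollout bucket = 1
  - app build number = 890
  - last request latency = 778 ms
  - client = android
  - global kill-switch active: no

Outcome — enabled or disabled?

Enabled

Atomic conditions:
  rollout bucket < 1: 1 < 1 is false
  global kill-switch active: no → false
  user opted into beta: no → false
  org on allow-list: yes → true
  plan ∈ {free, pro}: pro is in the set → true
  account age between 762 days and 3988 days: 2234 in [762, 3988] is true
  NOT internal user: yes → false
  country ∈ {BR, CA, IN, JP}: FR is not in the set → false
  last request latency ≤ 440 ms: 778 ≤ 440 is false
  app build number = 761: 890 == 761 is false
  A/B group ∈ {B, C, control}: control is in the set → true
  client = web: android == web is false
  last request latency < 2636 ms: 778 < 2636 is true
Combine:
[1.1.1.1.1] false AND false = false
[1.1.1.1.2.1.1] false OR false = false
[1.1.1.1.2.1] NOT false = true
[1.1.1.1.2] NOT true = false
[1.1.1.1] false OR false = false
[1.1.1.2.3] true OR false = true
[1.1.1.2] true AND true AND true = true
[1.1.1.3.3] false AND true = false
[1.1.1.3] false OR false OR false = false
[1.1.1] exactly-one(false, true, false) = true
[1.1] NOT true = false
[1] NOT false = true
[2] false → true (antecedent false ⇒ implication holds) = true
[root] true AND true = true
Overall: true → enabled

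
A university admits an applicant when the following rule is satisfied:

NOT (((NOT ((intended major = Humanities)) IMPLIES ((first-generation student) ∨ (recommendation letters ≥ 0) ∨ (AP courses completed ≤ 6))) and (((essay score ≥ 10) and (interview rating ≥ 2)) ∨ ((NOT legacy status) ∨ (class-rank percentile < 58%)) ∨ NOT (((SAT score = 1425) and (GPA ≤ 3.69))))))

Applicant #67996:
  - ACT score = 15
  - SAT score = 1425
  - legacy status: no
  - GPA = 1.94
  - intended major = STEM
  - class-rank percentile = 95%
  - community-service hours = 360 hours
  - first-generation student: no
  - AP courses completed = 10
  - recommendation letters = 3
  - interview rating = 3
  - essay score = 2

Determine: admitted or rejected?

Rejected

Atomic conditions:
  intended major = Humanities: STEM == Humanities is false
  first-generation student: no → false
  recommendation letters ≥ 0: 3 ≥ 0 is true
  AP courses completed ≤ 6: 10 ≤ 6 is false
  essay score ≥ 10: 2 ≥ 10 is false
  interview rating ≥ 2: 3 ≥ 2 is true
  NOT legacy status: no → true
  class-rank percentile < 58%: 95 < 58 is false
  SAT score = 1425: 1425 == 1425 is true
  GPA ≤ 3.69: 1.94 ≤ 3.69 is true
Combine:
[1.1.1] NOT false = true
[1.1.2] false OR true OR false = true
[1.1] true → true = true
[1.2.1] false AND true = false
[1.2.2] true OR false = true
[1.2.3.1] true AND true = true
[1.2.3] NOT true = false
[1.2] false OR true OR false = true
[1] true AND true = true
[root] NOT true = false
Overall: false → rejected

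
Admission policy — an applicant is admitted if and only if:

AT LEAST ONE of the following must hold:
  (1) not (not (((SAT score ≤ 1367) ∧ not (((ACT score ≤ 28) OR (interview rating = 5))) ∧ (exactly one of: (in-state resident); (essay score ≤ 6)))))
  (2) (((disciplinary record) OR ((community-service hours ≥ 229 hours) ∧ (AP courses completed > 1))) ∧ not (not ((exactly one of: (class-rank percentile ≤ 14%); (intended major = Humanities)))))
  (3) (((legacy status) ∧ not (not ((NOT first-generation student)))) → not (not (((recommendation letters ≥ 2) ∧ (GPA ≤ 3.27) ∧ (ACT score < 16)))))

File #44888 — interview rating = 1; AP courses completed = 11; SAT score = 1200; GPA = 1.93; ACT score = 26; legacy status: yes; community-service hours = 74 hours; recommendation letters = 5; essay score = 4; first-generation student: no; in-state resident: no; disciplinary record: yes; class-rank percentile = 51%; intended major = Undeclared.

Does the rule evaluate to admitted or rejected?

Atomic conditions:
  SAT score ≤ 1367: 1200 ≤ 1367 is true
  ACT score ≤ 28: 26 ≤ 28 is true
  interview rating = 5: 1 == 5 is false
  in-state resident: no → false
  essay score ≤ 6: 4 ≤ 6 is true
  disciplinary record: yes → true
  community-service hours ≥ 229 hours: 74 ≥ 229 is false
  AP courses completed > 1: 11 > 1 is true
  class-rank percentile ≤ 14%: 51 ≤ 14 is false
  intended major = Humanities: Undeclared == Humanities is false
  legacy status: yes → true
  NOT first-generation student: no → true
  recommendation letters ≥ 2: 5 ≥ 2 is true
  GPA ≤ 3.27: 1.93 ≤ 3.27 is true
  ACT score < 16: 26 < 16 is false
Combine:
[1.1.1.2.1] true OR false = true
[1.1.1.2] NOT true = false
[1.1.1.3] exactly-one(false, true) = true
[1.1.1] true AND false AND true = false
[1.1] NOT false = true
[1] NOT true = false
[2.1.2] false AND true = false
[2.1] true OR false = true
[2.2.1.1] exactly-one(false, false) = false
[2.2.1] NOT false = true
[2.2] NOT true = false
[2] true AND false = false
[3.1.2.1] NOT true = false
[3.1.2] NOT false = true
[3.1] true AND true = true
[3.2.1.1] true AND true AND false = false
[3.2.1] NOT false = true
[3.2] NOT true = false
[3] true → false = false
[root] false OR false OR false = false
Overall: false → rejected

Rejected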